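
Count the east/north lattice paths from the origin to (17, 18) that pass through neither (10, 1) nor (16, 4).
Number of paths = 4533701691

Inclusion–exclusion. Total paths: C(35, 17) = 4537567650. Through P₁: C(11, 10)·C(24, 7) = 3807144. Through P₂: C(20, 16)·C(15, 1) = 72675. Since P₁ is strictly southwest of P₂, a monotone path through both must visit P₁ then P₂; paths through both = C(11, 10)·C(9, 6)·C(15, 1) = 13860. Avoid both = 4537567650 − 3807144 − 72675 + 13860 = 4533701691.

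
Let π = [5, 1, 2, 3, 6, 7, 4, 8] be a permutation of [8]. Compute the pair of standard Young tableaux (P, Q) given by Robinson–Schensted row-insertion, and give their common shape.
P = [1, 2, 3, 4, 7, 8] / [5, 6];  Q = [1, 3, 4, 5, 6, 8] / [2, 7];  common shape = (6, 2)

Row-insert the values π_1, π_2, … into P one at a time, bumping the leftmost entry strictly greater than the inserted value down to the next row. The recording tableau Q records, in position (i, j), the step at which that cell was added to P.
  Insert 5 (step 1): P = [5];  Q = [1]
  Insert 1 (step 2): P = [1] / [5];  Q = [1] / [2]
  Insert 2 (step 3): P = [1, 2] / [5];  Q = [1, 3] / [2]
  Insert 3 (step 4): P = [1, 2, 3] / [5];  Q = [1, 3, 4] / [2]
  Insert 6 (step 5): P = [1, 2, 3, 6] / [5];  Q = [1, 3, 4, 5] / [2]
  Insert 7 (step 6): P = [1, 2, 3, 6, 7] / [5];  Q = [1, 3, 4, 5, 6] / [2]
  Insert 4 (step 7): P = [1, 2, 3, 4, 7] / [5, 6];  Q = [1, 3, 4, 5, 6] / [2, 7]
  Insert 8 (step 8): P = [1, 2, 3, 4, 7, 8] / [5, 6];  Q = [1, 3, 4, 5, 6, 8] / [2, 7]
Final shape: (6, 2).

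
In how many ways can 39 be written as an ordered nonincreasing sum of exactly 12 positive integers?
p(39, 12 parts) = 2503

Partitions of n into exactly k parts are in bijection with partitions of n − k into at most k parts (subtract 1 from each part). So p(39, exactly 12) = p(27, parts ≤ 12). Computing via the recurrence p(m, j) = p(m, j−1) + p(m−j, j) gives 2503.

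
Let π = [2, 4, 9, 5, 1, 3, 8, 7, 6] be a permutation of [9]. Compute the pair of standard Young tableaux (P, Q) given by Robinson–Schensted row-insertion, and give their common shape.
P = [1, 3, 5, 6] / [2, 4, 7] / [8] / [9];  Q = [1, 2, 3, 7] / [4, 6, 8] / [5] / [9];  common shape = (4, 3, 1, 1)

Row-insert the values π_1, π_2, … into P one at a time, bumping the leftmost entry strictly greater than the inserted value down to the next row. The recording tableau Q records, in position (i, j), the step at which that cell was added to P.
  Insert 2 (step 1): P = [2];  Q = [1]
  Insert 4 (step 2): P = [2, 4];  Q = [1, 2]
  Insert 9 (step 3): P = [2, 4, 9];  Q = [1, 2, 3]
  Insert 5 (step 4): P = [2, 4, 5] / [9];  Q = [1, 2, 3] / [4]
  Insert 1 (step 5): P = [1, 4, 5] / [2] / [9];  Q = [1, 2, 3] / [4] / [5]
  Insert 3 (step 6): P = [1, 3, 5] / [2, 4] / [9];  Q = [1, 2, 3] / [4, 6] / [5]
  Insert 8 (step 7): P = [1, 3, 5, 8] / [2, 4] / [9];  Q = [1, 2, 3, 7] / [4, 6] / [5]
  Insert 7 (step 8): P = [1, 3, 5, 7] / [2, 4, 8] / [9];  Q = [1, 2, 3, 7] / [4, 6, 8] / [5]
  Insert 6 (step 9): P = [1, 3, 5, 6] / [2, 4, 7] / [8] / [9];  Q = [1, 2, 3, 7] / [4, 6, 8] / [5] / [9]
Final shape: (4, 3, 1, 1).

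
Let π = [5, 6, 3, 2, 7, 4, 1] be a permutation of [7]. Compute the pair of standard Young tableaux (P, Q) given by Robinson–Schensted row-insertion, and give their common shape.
P = [1, 4, 7] / [2, 6] / [3] / [5];  Q = [1, 2, 5] / [3, 6] / [4] / [7];  common shape = (3, 2, 1, 1)

Row-insert the values π_1, π_2, … into P one at a time, bumping the leftmost entry strictly greater than the inserted value down to the next row. The recording tableau Q records, in position (i, j), the step at which that cell was added to P.
  Insert 5 (step 1): P = [5];  Q = [1]
  Insert 6 (step 2): P = [5, 6];  Q = [1, 2]
  Insert 3 (step 3): P = [3, 6] / [5];  Q = [1, 2] / [3]
  Insert 2 (step 4): P = [2, 6] / [3] / [5];  Q = [1, 2] / [3] / [4]
  Insert 7 (step 5): P = [2, 6, 7] / [3] / [5];  Q = [1, 2, 5] / [3] / [4]
  Insert 4 (step 6): P = [2, 4, 7] / [3, 6] / [5];  Q = [1, 2, 5] / [3, 6] / [4]
  Insert 1 (step 7): P = [1, 4, 7] / [2, 6] / [3] / [5];  Q = [1, 2, 5] / [3, 6] / [4] / [7]
Final shape: (3, 2, 1, 1).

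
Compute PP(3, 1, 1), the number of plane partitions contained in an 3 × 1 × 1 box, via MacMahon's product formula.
PP(3, 1, 1) = 4

Evaluate the triple product over i = 1..3, j = 1..1, k = 1..1. The factors are (2/1) · (3/2) · (4/3). The numerators and denominators telescope so the product is an integer; carrying out the multiplication exactly gives PP(3, 1, 1) = 4.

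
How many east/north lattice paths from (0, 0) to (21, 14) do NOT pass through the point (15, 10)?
Number of paths = 1633519800

Total paths from (0, 0) to (21, 14): C(35, 21) = 2319959400. Paths through (15, 10): (paths (0, 0) → (15, 10)) × (paths (15, 10) → (21, 14)) = C(25, 15) · C(10, 6) = 3268760 · 210 = 686439600. Avoidance count = 2319959400 − 686439600 = 1633519800.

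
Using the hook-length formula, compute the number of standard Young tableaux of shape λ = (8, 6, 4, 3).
# SYT of shape (8, 6, 4, 3) = 190466640

Hook-length formula: f^λ = n! / Π hook(c), product over all cells c of the Young diagram. For λ = (8, 6, 4, 3), n = 21 boxes. Hook lengths by row (left-to-right, top-to-bottom): [11, 10, 9, 7, 5, 4, 2, 1]; [8, 7, 6, 4, 2, 1]; [5, 4, 3, 1]; [3, 2, 1]. Product of hooks = 268240896000. So f^λ = 21! / 268240896000 = 51090942171709440000 / 268240896000 = 190466640.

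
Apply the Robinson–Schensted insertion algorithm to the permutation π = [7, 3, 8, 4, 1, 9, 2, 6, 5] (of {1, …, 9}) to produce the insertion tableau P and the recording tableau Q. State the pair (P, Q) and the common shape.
P = [1, 2, 5] / [3, 4, 6] / [7, 8, 9];  Q = [1, 3, 6] / [2, 4, 8] / [5, 7, 9];  common shape = (3, 3, 3)

Row-insert the values π_1, π_2, … into P one at a time, bumping the leftmost entry strictly greater than the inserted value down to the next row. The recording tableau Q records, in position (i, j), the step at which that cell was added to P.
  Insert 7 (step 1): P = [7];  Q = [1]
  Insert 3 (step 2): P = [3] / [7];  Q = [1] / [2]
  Insert 8 (step 3): P = [3, 8] / [7];  Q = [1, 3] / [2]
  Insert 4 (step 4): P = [3, 4] / [7, 8];  Q = [1, 3] / [2, 4]
  Insert 1 (step 5): P = [1, 4] / [3, 8] / [7];  Q = [1, 3] / [2, 4] / [5]
  Insert 9 (step 6): P = [1, 4, 9] / [3, 8] / [7];  Q = [1, 3, 6] / [2, 4] / [5]
  Insert 2 (step 7): P = [1, 2, 9] / [3, 4] / [7, 8];  Q = [1, 3, 6] / [2, 4] / [5, 7]
  Insert 6 (step 8): P = [1, 2, 6] / [3, 4, 9] / [7, 8];  Q = [1, 3, 6] / [2, 4, 8] / [5, 7]
  Insert 5 (step 9): P = [1, 2, 5] / [3, 4, 6] / [7, 8, 9];  Q = [1, 3, 6] / [2, 4, 8] / [5, 7, 9]
Final shape: (3, 3, 3).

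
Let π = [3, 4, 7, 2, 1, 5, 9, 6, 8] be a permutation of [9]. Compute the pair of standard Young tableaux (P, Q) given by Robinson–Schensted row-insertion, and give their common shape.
P = [1, 4, 5, 6, 8] / [2, 7, 9] / [3];  Q = [1, 2, 3, 7, 9] / [4, 6, 8] / [5];  common shape = (5, 3, 1)

Row-insert the values π_1, π_2, … into P one at a time, bumping the leftmost entry strictly greater than the inserted value down to the next row. The recording tableau Q records, in position (i, j), the step at which that cell was added to P.
  Insert 3 (step 1): P = [3];  Q = [1]
  Insert 4 (step 2): P = [3, 4];  Q = [1, 2]
  Insert 7 (step 3): P = [3, 4, 7];  Q = [1, 2, 3]
  Insert 2 (step 4): P = [2, 4, 7] / [3];  Q = [1, 2, 3] / [4]
  Insert 1 (step 5): P = [1, 4, 7] / [2] / [3];  Q = [1, 2, 3] / [4] / [5]
  Insert 5 (step 6): P = [1, 4, 5] / [2, 7] / [3];  Q = [1, 2, 3] / [4, 6] / [5]
  Insert 9 (step 7): P = [1, 4, 5, 9] / [2, 7] / [3];  Q = [1, 2, 3, 7] / [4, 6] / [5]
  Insert 6 (step 8): P = [1, 4, 5, 6] / [2, 7, 9] / [3];  Q = [1, 2, 3, 7] / [4, 6, 8] / [5]
  Insert 8 (step 9): P = [1, 4, 5, 6, 8] / [2, 7, 9] / [3];  Q = [1, 2, 3, 7, 9] / [4, 6, 8] / [5]
Final shape: (5, 3, 1).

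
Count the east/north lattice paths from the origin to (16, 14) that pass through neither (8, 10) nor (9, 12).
Number of paths = 117906849

Inclusion–exclusion. Total paths: C(30, 16) = 145422675. Through P₁: C(18, 8)·C(12, 8) = 21660210. Through P₂: C(21, 9)·C(9, 7) = 10581480. Since P₁ is strictly southwest of P₂, a monotone path through both must visit P₁ then P₂; paths through both = C(18, 8)·C(3, 1)·C(9, 7) = 4725864. Avoid both = 145422675 − 21660210 − 10581480 + 4725864 = 117906849.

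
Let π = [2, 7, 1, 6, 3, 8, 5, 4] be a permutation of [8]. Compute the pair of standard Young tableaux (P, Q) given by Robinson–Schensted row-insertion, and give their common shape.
P = [1, 3, 4] / [2, 5, 8] / [6] / [7];  Q = [1, 2, 6] / [3, 4, 7] / [5] / [8];  common shape = (3, 3, 1, 1)

Row-insert the values π_1, π_2, … into P one at a time, bumping the leftmost entry strictly greater than the inserted value down to the next row. The recording tableau Q records, in position (i, j), the step at which that cell was added to P.
  Insert 2 (step 1): P = [2];  Q = [1]
  Insert 7 (step 2): P = [2, 7];  Q = [1, 2]
  Insert 1 (step 3): P = [1, 7] / [2];  Q = [1, 2] / [3]
  Insert 6 (step 4): P = [1, 6] / [2, 7];  Q = [1, 2] / [3, 4]
  Insert 3 (step 5): P = [1, 3] / [2, 6] / [7];  Q = [1, 2] / [3, 4] / [5]
  Insert 8 (step 6): P = [1, 3, 8] / [2, 6] / [7];  Q = [1, 2, 6] / [3, 4] / [5]
  Insert 5 (step 7): P = [1, 3, 5] / [2, 6, 8] / [7];  Q = [1, 2, 6] / [3, 4, 7] / [5]
  Insert 4 (step 8): P = [1, 3, 4] / [2, 5, 8] / [6] / [7];  Q = [1, 2, 6] / [3, 4, 7] / [5] / [8]
Final shape: (3, 3, 1, 1).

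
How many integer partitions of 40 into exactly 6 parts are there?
p(40, 6 parts) = 1945

Partitions of n into exactly k parts are in bijection with partitions of n − k into at most k parts (subtract 1 from each part). So p(40, exactly 6) = p(34, parts ≤ 6). Computing via the recurrence p(m, j) = p(m, j−1) + p(m−j, j) gives 1945.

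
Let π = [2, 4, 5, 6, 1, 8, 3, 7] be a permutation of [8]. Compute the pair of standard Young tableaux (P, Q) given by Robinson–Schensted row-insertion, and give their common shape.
P = [1, 3, 5, 6, 7] / [2, 4, 8];  Q = [1, 2, 3, 4, 6] / [5, 7, 8];  common shape = (5, 3)

Row-insert the values π_1, π_2, … into P one at a time, bumping the leftmost entry strictly greater than the inserted value down to the next row. The recording tableau Q records, in position (i, j), the step at which that cell was added to P.
  Insert 2 (step 1): P = [2];  Q = [1]
  Insert 4 (step 2): P = [2, 4];  Q = [1, 2]
  Insert 5 (step 3): P = [2, 4, 5];  Q = [1, 2, 3]
  Insert 6 (step 4): P = [2, 4, 5, 6];  Q = [1, 2, 3, 4]
  Insert 1 (step 5): P = [1, 4, 5, 6] / [2];  Q = [1, 2, 3, 4] / [5]
  Insert 8 (step 6): P = [1, 4, 5, 6, 8] / [2];  Q = [1, 2, 3, 4, 6] / [5]
  Insert 3 (step 7): P = [1, 3, 5, 6, 8] / [2, 4];  Q = [1, 2, 3, 4, 6] / [5, 7]
  Insert 7 (step 8): P = [1, 3, 5, 6, 7] / [2, 4, 8];  Q = [1, 2, 3, 4, 6] / [5, 7, 8]
Final shape: (5, 3).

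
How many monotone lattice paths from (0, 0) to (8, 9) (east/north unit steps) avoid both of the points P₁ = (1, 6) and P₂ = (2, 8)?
Number of paths = 23302

Inclusion–exclusion. Total paths: C(17, 8) = 24310. Through P₁: C(7, 1)·C(10, 7) = 840. Through P₂: C(10, 2)·C(7, 6) = 315. Since P₁ is strictly southwest of P₂, a monotone path through both must visit P₁ then P₂; paths through both = C(7, 1)·C(3, 1)·C(7, 6) = 147. Avoid both = 24310 − 840 − 315 + 147 = 23302.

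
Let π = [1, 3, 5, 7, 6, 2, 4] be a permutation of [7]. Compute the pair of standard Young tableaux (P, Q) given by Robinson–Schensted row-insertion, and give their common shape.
P = [1, 2, 4, 6] / [3, 5] / [7];  Q = [1, 2, 3, 4] / [5, 7] / [6];  common shape = (4, 2, 1)

Row-insert the values π_1, π_2, … into P one at a time, bumping the leftmost entry strictly greater than the inserted value down to the next row. The recording tableau Q records, in position (i, j), the step at which that cell was added to P.
  Insert 1 (step 1): P = [1];  Q = [1]
  Insert 3 (step 2): P = [1, 3];  Q = [1, 2]
  Insert 5 (step 3): P = [1, 3, 5];  Q = [1, 2, 3]
  Insert 7 (step 4): P = [1, 3, 5, 7];  Q = [1, 2, 3, 4]
  Insert 6 (step 5): P = [1, 3, 5, 6] / [7];  Q = [1, 2, 3, 4] / [5]
  Insert 2 (step 6): P = [1, 2, 5, 6] / [3] / [7];  Q = [1, 2, 3, 4] / [5] / [6]
  Insert 4 (step 7): P = [1, 2, 4, 6] / [3, 5] / [7];  Q = [1, 2, 3, 4] / [5, 7] / [6]
Final shape: (4, 2, 1).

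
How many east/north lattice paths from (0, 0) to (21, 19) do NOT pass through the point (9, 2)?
Number of paths = 128428131975

Total paths from (0, 0) to (21, 19): C(40, 21) = 131282408400. Paths through (9, 2): (paths (0, 0) → (9, 2)) × (paths (9, 2) → (21, 19)) = C(11, 9) · C(29, 12) = 55 · 51895935 = 2854276425. Avoidance count = 131282408400 − 2854276425 = 128428131975.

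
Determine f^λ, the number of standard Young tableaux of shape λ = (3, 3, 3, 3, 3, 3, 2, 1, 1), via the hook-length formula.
# SYT of shape (3, 3, 3, 3, 3, 3, 2, 1, 1) = 29099070

Hook-length formula: f^λ = n! / Π hook(c), product over all cells c of the Young diagram. For λ = (3, 3, 3, 3, 3, 3, 2, 1, 1), n = 22 boxes. Hook lengths by row (left-to-right, top-to-bottom): [11, 8, 6]; [10, 7, 5]; [9, 6, 4]; [8, 5, 3]; [7, 4, 2]; [6, 3, 1]; [4, 1]; [2]; [1]. Product of hooks = 38626689024000. So f^λ = 22! / 38626689024000 = 1124000727777607680000 / 38626689024000 = 29099070.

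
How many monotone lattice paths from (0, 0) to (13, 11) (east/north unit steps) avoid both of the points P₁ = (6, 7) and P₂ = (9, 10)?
Number of paths = 1639574

Inclusion–exclusion. Total paths: C(24, 13) = 2496144. Through P₁: C(13, 6)·C(11, 7) = 566280. Through P₂: C(19, 9)·C(5, 4) = 461890. Since P₁ is strictly southwest of P₂, a monotone path through both must visit P₁ then P₂; paths through both = C(13, 6)·C(6, 3)·C(5, 4) = 171600. Avoid both = 2496144 − 566280 − 461890 + 171600 = 1639574.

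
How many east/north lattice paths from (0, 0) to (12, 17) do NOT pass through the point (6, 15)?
Number of paths = 50376543

Total paths from (0, 0) to (12, 17): C(29, 12) = 51895935. Paths through (6, 15): (paths (0, 0) → (6, 15)) × (paths (6, 15) → (12, 17)) = C(21, 6) · C(8, 6) = 54264 · 28 = 1519392. Avoidance count = 51895935 − 1519392 = 50376543.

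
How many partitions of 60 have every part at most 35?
p(60, parts ≤ 35) = 959129

Use the recurrence p(n, m) = p(n, m−1) + p(n−m, m): either the largest part is < m (count p(n, m−1)) or the largest part is exactly m (remove one copy of m, count p(n−m, m)). With p(0, ·) = 1 this gives p(60, parts ≤ 35) = 959129. (By conjugating Young diagrams, this also counts partitions of 60 into at most 35 parts.)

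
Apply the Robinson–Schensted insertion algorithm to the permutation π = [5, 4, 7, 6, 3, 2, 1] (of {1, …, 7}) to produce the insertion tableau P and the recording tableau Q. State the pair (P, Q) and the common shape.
P = [1, 6] / [2, 7] / [3] / [4] / [5];  Q = [1, 3] / [2, 4] / [5] / [6] / [7];  common shape = (2, 2, 1, 1, 1)

Row-insert the values π_1, π_2, … into P one at a time, bumping the leftmost entry strictly greater than the inserted value down to the next row. The recording tableau Q records, in position (i, j), the step at which that cell was added to P.
  Insert 5 (step 1): P = [5];  Q = [1]
  Insert 4 (step 2): P = [4] / [5];  Q = [1] / [2]
  Insert 7 (step 3): P = [4, 7] / [5];  Q = [1, 3] / [2]
  Insert 6 (step 4): P = [4, 6] / [5, 7];  Q = [1, 3] / [2, 4]
  Insert 3 (step 5): P = [3, 6] / [4, 7] / [5];  Q = [1, 3] / [2, 4] / [5]
  Insert 2 (step 6): P = [2, 6] / [3, 7] / [4] / [5];  Q = [1, 3] / [2, 4] / [5] / [6]
  Insert 1 (step 7): P = [1, 6] / [2, 7] / [3] / [4] / [5];  Q = [1, 3] / [2, 4] / [5] / [6] / [7]
Final shape: (2, 2, 1, 1, 1).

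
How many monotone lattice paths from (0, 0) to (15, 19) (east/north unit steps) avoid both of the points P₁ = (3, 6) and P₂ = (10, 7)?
Number of paths = 1302956432

Inclusion–exclusion. Total paths: C(34, 15) = 1855967520. Through P₁: C(9, 3)·C(25, 12) = 436825200. Through P₂: C(17, 10)·C(17, 5) = 120344224. Since P₁ is strictly southwest of P₂, a monotone path through both must visit P₁ then P₂; paths through both = C(9, 3)·C(8, 7)·C(17, 5) = 4158336. Avoid both = 1855967520 − 436825200 − 120344224 + 4158336 = 1302956432.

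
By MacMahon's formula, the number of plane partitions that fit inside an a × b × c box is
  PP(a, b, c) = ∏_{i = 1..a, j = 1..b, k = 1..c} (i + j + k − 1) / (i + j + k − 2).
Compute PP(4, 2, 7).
PP(4, 2, 7) = 32670

Evaluate the triple product over i = 1..4, j = 1..2, k = 1..7. The factors are (2/1) · (3/2) · (4/3) · (5/4) · (6/5) · (7/6) · (8/7) · (3/2) · … (56 factors total). The numerators and denominators telescope so the product is an integer; carrying out the multiplication exactly gives PP(4, 2, 7) = 32670.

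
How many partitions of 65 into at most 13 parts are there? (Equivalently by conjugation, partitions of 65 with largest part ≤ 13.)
p(65, parts ≤ 13) = 752368

Use the recurrence p(n, m) = p(n, m−1) + p(n−m, m): either the largest part is < m (count p(n, m−1)) or the largest part is exactly m (remove one copy of m, count p(n−m, m)). With p(0, ·) = 1 this gives p(65, parts ≤ 13) = 752368. (By conjugating Young diagrams, this also counts partitions of 65 into at most 13 parts.)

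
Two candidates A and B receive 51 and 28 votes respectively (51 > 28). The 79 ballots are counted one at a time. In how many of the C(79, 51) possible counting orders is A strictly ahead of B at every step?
Strict-lead orderings = 550747595005452574444

Total orderings of the 79 votes with 51 for A: C(79, 51) = 1891698261105684929612. By the Bertrand ballot formula (Cycle Lemma / reflection principle), the number of orderings in which A is strictly ahead of B throughout is (p − q)/(p + q) · C(p + q, p) = (51 − 28)/(51 + 28) · 1891698261105684929612 = 550747595005452574444.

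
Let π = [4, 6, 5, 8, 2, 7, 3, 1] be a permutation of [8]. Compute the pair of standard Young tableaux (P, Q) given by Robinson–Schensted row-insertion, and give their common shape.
P = [1, 3, 7] / [2, 5] / [4, 8] / [6];  Q = [1, 2, 4] / [3, 6] / [5, 7] / [8];  common shape = (3, 2, 2, 1)

Row-insert the values π_1, π_2, … into P one at a time, bumping the leftmost entry strictly greater than the inserted value down to the next row. The recording tableau Q records, in position (i, j), the step at which that cell was added to P.
  Insert 4 (step 1): P = [4];  Q = [1]
  Insert 6 (step 2): P = [4, 6];  Q = [1, 2]
  Insert 5 (step 3): P = [4, 5] / [6];  Q = [1, 2] / [3]
  Insert 8 (step 4): P = [4, 5, 8] / [6];  Q = [1, 2, 4] / [3]
  Insert 2 (step 5): P = [2, 5, 8] / [4] / [6];  Q = [1, 2, 4] / [3] / [5]
  Insert 7 (step 6): P = [2, 5, 7] / [4, 8] / [6];  Q = [1, 2, 4] / [3, 6] / [5]
  Insert 3 (step 7): P = [2, 3, 7] / [4, 5] / [6, 8];  Q = [1, 2, 4] / [3, 6] / [5, 7]
  Insert 1 (step 8): P = [1, 3, 7] / [2, 5] / [4, 8] / [6];  Q = [1, 2, 4] / [3, 6] / [5, 7] / [8]
Final shape: (3, 2, 2, 1).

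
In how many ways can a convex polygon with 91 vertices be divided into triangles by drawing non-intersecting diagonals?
C_89 = 254224158304000796523953440778841647086547372026600

These polygon triangulations are counted by the Catalan number C_n = (1/(n + 1)) · C(2n, n). For n = 89: C_89 = (1/90) · C(178, 89) = 22880174247360071687155809670095748237789263482394000/90 = 254224158304000796523953440778841647086547372026600.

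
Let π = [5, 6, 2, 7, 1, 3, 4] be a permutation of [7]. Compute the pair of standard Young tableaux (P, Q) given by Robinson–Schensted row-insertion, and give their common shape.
P = [1, 3, 4] / [2, 6, 7] / [5];  Q = [1, 2, 4] / [3, 6, 7] / [5];  common shape = (3, 3, 1)

Row-insert the values π_1, π_2, … into P one at a time, bumping the leftmost entry strictly greater than the inserted value down to the next row. The recording tableau Q records, in position (i, j), the step at which that cell was added to P.
  Insert 5 (step 1): P = [5];  Q = [1]
  Insert 6 (step 2): P = [5, 6];  Q = [1, 2]
  Insert 2 (step 3): P = [2, 6] / [5];  Q = [1, 2] / [3]
  Insert 7 (step 4): P = [2, 6, 7] / [5];  Q = [1, 2, 4] / [3]
  Insert 1 (step 5): P = [1, 6, 7] / [2] / [5];  Q = [1, 2, 4] / [3] / [5]
  Insert 3 (step 6): P = [1, 3, 7] / [2, 6] / [5];  Q = [1, 2, 4] / [3, 6] / [5]
  Insert 4 (step 7): P = [1, 3, 4] / [2, 6, 7] / [5];  Q = [1, 2, 4] / [3, 6, 7] / [5]
Final shape: (3, 3, 1).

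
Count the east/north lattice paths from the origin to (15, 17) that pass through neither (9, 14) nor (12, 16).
Number of paths = 408079340

Inclusion–exclusion. Total paths: C(32, 15) = 565722720. Through P₁: C(23, 9)·C(9, 6) = 68643960. Through P₂: C(28, 12)·C(4, 3) = 121687020. Since P₁ is strictly southwest of P₂, a monotone path through both must visit P₁ then P₂; paths through both = C(23, 9)·C(5, 3)·C(4, 3) = 32687600. Avoid both = 565722720 − 68643960 − 121687020 + 32687600 = 408079340.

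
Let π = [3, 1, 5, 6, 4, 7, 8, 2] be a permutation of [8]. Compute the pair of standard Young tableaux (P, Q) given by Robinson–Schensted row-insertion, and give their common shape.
P = [1, 2, 6, 7, 8] / [3, 4] / [5];  Q = [1, 3, 4, 6, 7] / [2, 5] / [8];  common shape = (5, 2, 1)

Row-insert the values π_1, π_2, … into P one at a time, bumping the leftmost entry strictly greater than the inserted value down to the next row. The recording tableau Q records, in position (i, j), the step at which that cell was added to P.
  Insert 3 (step 1): P = [3];  Q = [1]
  Insert 1 (step 2): P = [1] / [3];  Q = [1] / [2]
  Insert 5 (step 3): P = [1, 5] / [3];  Q = [1, 3] / [2]
  Insert 6 (step 4): P = [1, 5, 6] / [3];  Q = [1, 3, 4] / [2]
  Insert 4 (step 5): P = [1, 4, 6] / [3, 5];  Q = [1, 3, 4] / [2, 5]
  Insert 7 (step 6): P = [1, 4, 6, 7] / [3, 5];  Q = [1, 3, 4, 6] / [2, 5]
  Insert 8 (step 7): P = [1, 4, 6, 7, 8] / [3, 5];  Q = [1, 3, 4, 6, 7] / [2, 5]
  Insert 2 (step 8): P = [1, 2, 6, 7, 8] / [3, 4] / [5];  Q = [1, 3, 4, 6, 7] / [2, 5] / [8]
Final shape: (5, 2, 1).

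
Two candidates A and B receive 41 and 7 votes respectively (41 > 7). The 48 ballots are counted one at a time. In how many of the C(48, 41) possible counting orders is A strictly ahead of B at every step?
Strict-lead orderings = 52153926

Total orderings of the 48 votes with 41 for A: C(48, 41) = 73629072. By the Bertrand ballot formula (Cycle Lemma / reflection principle), the number of orderings in which A is strictly ahead of B throughout is (p − q)/(p + q) · C(p + q, p) = (41 − 7)/(41 + 7) · 73629072 = 52153926.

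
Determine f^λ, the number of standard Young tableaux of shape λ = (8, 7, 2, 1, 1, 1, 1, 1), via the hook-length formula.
# SYT of shape (8, 7, 2, 1, 1, 1, 1, 1) = 360188928

Hook-length formula: f^λ = n! / Π hook(c), product over all cells c of the Young diagram. For λ = (8, 7, 2, 1, 1, 1, 1, 1), n = 22 boxes. Hook lengths by row (left-to-right, top-to-bottom): [15, 9, 7, 6, 5, 4, 3, 1]; [13, 7, 5, 4, 3, 2, 1]; [7, 1]; [5]; [4]; [3]; [2]; [1]. Product of hooks = 3120586560000. So f^λ = 22! / 3120586560000 = 1124000727777607680000 / 3120586560000 = 360188928.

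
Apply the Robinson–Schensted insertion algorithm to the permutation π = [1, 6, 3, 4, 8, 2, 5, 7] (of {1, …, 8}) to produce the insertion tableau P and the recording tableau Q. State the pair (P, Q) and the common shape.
P = [1, 2, 4, 5, 7] / [3, 8] / [6];  Q = [1, 2, 4, 5, 8] / [3, 7] / [6];  common shape = (5, 2, 1)

Row-insert the values π_1, π_2, … into P one at a time, bumping the leftmost entry strictly greater than the inserted value down to the next row. The recording tableau Q records, in position (i, j), the step at which that cell was added to P.
  Insert 1 (step 1): P = [1];  Q = [1]
  Insert 6 (step 2): P = [1, 6];  Q = [1, 2]
  Insert 3 (step 3): P = [1, 3] / [6];  Q = [1, 2] / [3]
  Insert 4 (step 4): P = [1, 3, 4] / [6];  Q = [1, 2, 4] / [3]
  Insert 8 (step 5): P = [1, 3, 4, 8] / [6];  Q = [1, 2, 4, 5] / [3]
  Insert 2 (step 6): P = [1, 2, 4, 8] / [3] / [6];  Q = [1, 2, 4, 5] / [3] / [6]
  Insert 5 (step 7): P = [1, 2, 4, 5] / [3, 8] / [6];  Q = [1, 2, 4, 5] / [3, 7] / [6]
  Insert 7 (step 8): P = [1, 2, 4, 5, 7] / [3, 8] / [6];  Q = [1, 2, 4, 5, 8] / [3, 7] / [6]
Final shape: (5, 2, 1).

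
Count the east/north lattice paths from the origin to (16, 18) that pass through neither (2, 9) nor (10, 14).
Number of paths = 1762017070

Inclusion–exclusion. Total paths: C(34, 16) = 2203961430. Through P₁: C(11, 2)·C(23, 14) = 44945450. Through P₂: C(24, 10)·C(10, 6) = 411863760. Since P₁ is strictly southwest of P₂, a monotone path through both must visit P₁ then P₂; paths through both = C(11, 2)·C(13, 8)·C(10, 6) = 14864850. Avoid both = 2203961430 − 44945450 − 411863760 + 14864850 = 1762017070.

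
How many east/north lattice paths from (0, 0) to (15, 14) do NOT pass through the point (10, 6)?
Number of paths = 67252464

Total paths from (0, 0) to (15, 14): C(29, 15) = 77558760. Paths through (10, 6): (paths (0, 0) → (10, 6)) × (paths (10, 6) → (15, 14)) = C(16, 10) · C(13, 5) = 8008 · 1287 = 10306296. Avoidance count = 77558760 − 10306296 = 67252464.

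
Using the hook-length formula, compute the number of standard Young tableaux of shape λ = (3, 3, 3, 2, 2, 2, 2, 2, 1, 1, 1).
# SYT of shape (3, 3, 3, 2, 2, 2, 2, 2, 1, 1, 1) = 19896800

Hook-length formula: f^λ = n! / Π hook(c), product over all cells c of the Young diagram. For λ = (3, 3, 3, 2, 2, 2, 2, 2, 1, 1, 1), n = 22 boxes. Hook lengths by row (left-to-right, top-to-bottom): [13, 9, 3]; [12, 8, 2]; [11, 7, 1]; [9, 5]; [8, 4]; [7, 3]; [6, 2]; [5, 1]; [3]; [2]; [1]. Product of hooks = 56491532697600. So f^λ = 22! / 56491532697600 = 1124000727777607680000 / 56491532697600 = 19896800.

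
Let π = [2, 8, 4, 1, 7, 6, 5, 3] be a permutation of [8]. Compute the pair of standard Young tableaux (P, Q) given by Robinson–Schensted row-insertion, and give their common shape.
P = [1, 3, 5] / [2, 4] / [6] / [7] / [8];  Q = [1, 2, 5] / [3, 6] / [4] / [7] / [8];  common shape = (3, 2, 1, 1, 1)

Row-insert the values π_1, π_2, … into P one at a time, bumping the leftmost entry strictly greater than the inserted value down to the next row. The recording tableau Q records, in position (i, j), the step at which that cell was added to P.
  Insert 2 (step 1): P = [2];  Q = [1]
  Insert 8 (step 2): P = [2, 8];  Q = [1, 2]
  Insert 4 (step 3): P = [2, 4] / [8];  Q = [1, 2] / [3]
  Insert 1 (step 4): P = [1, 4] / [2] / [8];  Q = [1, 2] / [3] / [4]
  Insert 7 (step 5): P = [1, 4, 7] / [2] / [8];  Q = [1, 2, 5] / [3] / [4]
  Insert 6 (step 6): P = [1, 4, 6] / [2, 7] / [8];  Q = [1, 2, 5] / [3, 6] / [4]
  Insert 5 (step 7): P = [1, 4, 5] / [2, 6] / [7] / [8];  Q = [1, 2, 5] / [3, 6] / [4] / [7]
  Insert 3 (step 8): P = [1, 3, 5] / [2, 4] / [6] / [7] / [8];  Q = [1, 2, 5] / [3, 6] / [4] / [7] / [8]
Final shape: (3, 2, 1, 1, 1).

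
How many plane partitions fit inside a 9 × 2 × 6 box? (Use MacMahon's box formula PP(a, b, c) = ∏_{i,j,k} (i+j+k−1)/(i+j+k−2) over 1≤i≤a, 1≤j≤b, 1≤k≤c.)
PP(9, 2, 6) = 5725720

Evaluate the triple product over i = 1..9, j = 1..2, k = 1..6. The factors are (2/1) · (3/2) · (4/3) · (5/4) · (6/5) · (7/6) · (3/2) · (4/3) · … (108 factors total). The numerators and denominators telescope so the product is an integer; carrying out the multiplication exactly gives PP(9, 2, 6) = 5725720.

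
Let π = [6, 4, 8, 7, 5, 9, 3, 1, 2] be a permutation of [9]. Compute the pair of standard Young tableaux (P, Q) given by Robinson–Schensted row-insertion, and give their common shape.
P = [1, 2, 9] / [3, 5] / [4, 7] / [6] / [8];  Q = [1, 3, 6] / [2, 4] / [5, 9] / [7] / [8];  common shape = (3, 2, 2, 1, 1)

Row-insert the values π_1, π_2, … into P one at a time, bumping the leftmost entry strictly greater than the inserted value down to the next row. The recording tableau Q records, in position (i, j), the step at which that cell was added to P.
  Insert 6 (step 1): P = [6];  Q = [1]
  Insert 4 (step 2): P = [4] / [6];  Q = [1] / [2]
  Insert 8 (step 3): P = [4, 8] / [6];  Q = [1, 3] / [2]
  Insert 7 (step 4): P = [4, 7] / [6, 8];  Q = [1, 3] / [2, 4]
  Insert 5 (step 5): P = [4, 5] / [6, 7] / [8];  Q = [1, 3] / [2, 4] / [5]
  Insert 9 (step 6): P = [4, 5, 9] / [6, 7] / [8];  Q = [1, 3, 6] / [2, 4] / [5]
  Insert 3 (step 7): P = [3, 5, 9] / [4, 7] / [6] / [8];  Q = [1, 3, 6] / [2, 4] / [5] / [7]
  Insert 1 (step 8): P = [1, 5, 9] / [3, 7] / [4] / [6] / [8];  Q = [1, 3, 6] / [2, 4] / [5] / [7] / [8]
  Insert 2 (step 9): P = [1, 2, 9] / [3, 5] / [4, 7] / [6] / [8];  Q = [1, 3, 6] / [2, 4] / [5, 9] / [7] / [8]
Final shape: (3, 2, 2, 1, 1).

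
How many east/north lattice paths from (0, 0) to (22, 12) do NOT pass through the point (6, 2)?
Number of paths = 399625460

Total paths from (0, 0) to (22, 12): C(34, 22) = 548354040. Paths through (6, 2): (paths (0, 0) → (6, 2)) × (paths (6, 2) → (22, 12)) = C(8, 6) · C(26, 16) = 28 · 5311735 = 148728580. Avoidance count = 548354040 − 148728580 = 399625460.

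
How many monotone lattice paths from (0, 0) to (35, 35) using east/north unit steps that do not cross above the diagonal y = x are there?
C_35 = 3116285494907301262

These NE paths below the diagonal are counted by the Catalan number C_n = (1/(n + 1)) · C(2n, n). For n = 35: C_35 = (1/36) · C(70, 35) = 112186277816662845432/36 = 3116285494907301262.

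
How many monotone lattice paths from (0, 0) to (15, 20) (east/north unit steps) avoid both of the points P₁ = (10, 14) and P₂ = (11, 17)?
Number of paths = 1864822428

Inclusion–exclusion. Total paths: C(35, 15) = 3247943160. Through P₁: C(24, 10)·C(11, 5) = 906100272. Through P₂: C(28, 11)·C(7, 4) = 751596300. Since P₁ is strictly southwest of P₂, a monotone path through both must visit P₁ then P₂; paths through both = C(24, 10)·C(4, 1)·C(7, 4) = 274575840. Avoid both = 3247943160 − 906100272 − 751596300 + 274575840 = 1864822428.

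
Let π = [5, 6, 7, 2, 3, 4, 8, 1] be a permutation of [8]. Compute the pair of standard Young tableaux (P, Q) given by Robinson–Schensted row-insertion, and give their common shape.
P = [1, 3, 4, 8] / [2, 6, 7] / [5];  Q = [1, 2, 3, 7] / [4, 5, 6] / [8];  common shape = (4, 3, 1)

Row-insert the values π_1, π_2, … into P one at a time, bumping the leftmost entry strictly greater than the inserted value down to the next row. The recording tableau Q records, in position (i, j), the step at which that cell was added to P.
  Insert 5 (step 1): P = [5];  Q = [1]
  Insert 6 (step 2): P = [5, 6];  Q = [1, 2]
  Insert 7 (step 3): P = [5, 6, 7];  Q = [1, 2, 3]
  Insert 2 (step 4): P = [2, 6, 7] / [5];  Q = [1, 2, 3] / [4]
  Insert 3 (step 5): P = [2, 3, 7] / [5, 6];  Q = [1, 2, 3] / [4, 5]
  Insert 4 (step 6): P = [2, 3, 4] / [5, 6, 7];  Q = [1, 2, 3] / [4, 5, 6]
  Insert 8 (step 7): P = [2, 3, 4, 8] / [5, 6, 7];  Q = [1, 2, 3, 7] / [4, 5, 6]
  Insert 1 (step 8): P = [1, 3, 4, 8] / [2, 6, 7] / [5];  Q = [1, 2, 3, 7] / [4, 5, 6] / [8]
Final shape: (4, 3, 1).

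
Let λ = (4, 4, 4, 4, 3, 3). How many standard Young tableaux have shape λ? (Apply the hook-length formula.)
# SYT of shape (4, 4, 4, 4, 3, 3) = 76211850

Hook-length formula: f^λ = n! / Π hook(c), product over all cells c of the Young diagram. For λ = (4, 4, 4, 4, 3, 3), n = 22 boxes. Hook lengths by row (left-to-right, top-to-bottom): [9, 8, 7, 4]; [8, 7, 6, 3]; [7, 6, 5, 2]; [6, 5, 4, 1]; [4, 3, 2]; [3, 2, 1]. Product of hooks = 14748372172800. So f^λ = 22! / 14748372172800 = 1124000727777607680000 / 14748372172800 = 76211850.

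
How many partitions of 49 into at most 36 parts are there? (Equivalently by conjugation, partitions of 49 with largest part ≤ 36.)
p(49, parts ≤ 36) = 173253

Use the recurrence p(n, m) = p(n, m−1) + p(n−m, m): either the largest part is < m (count p(n, m−1)) or the largest part is exactly m (remove one copy of m, count p(n−m, m)). With p(0, ·) = 1 this gives p(49, parts ≤ 36) = 173253. (By conjugating Young diagrams, this also counts partitions of 49 into at most 36 parts.)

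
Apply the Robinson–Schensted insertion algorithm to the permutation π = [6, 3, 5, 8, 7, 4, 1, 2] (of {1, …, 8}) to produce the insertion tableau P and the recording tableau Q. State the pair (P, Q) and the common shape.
P = [1, 2, 7] / [3, 4] / [5, 8] / [6];  Q = [1, 3, 4] / [2, 5] / [6, 8] / [7];  common shape = (3, 2, 2, 1)

Row-insert the values π_1, π_2, … into P one at a time, bumping the leftmost entry strictly greater than the inserted value down to the next row. The recording tableau Q records, in position (i, j), the step at which that cell was added to P.
  Insert 6 (step 1): P = [6];  Q = [1]
  Insert 3 (step 2): P = [3] / [6];  Q = [1] / [2]
  Insert 5 (step 3): P = [3, 5] / [6];  Q = [1, 3] / [2]
  Insert 8 (step 4): P = [3, 5, 8] / [6];  Q = [1, 3, 4] / [2]
  Insert 7 (step 5): P = [3, 5, 7] / [6, 8];  Q = [1, 3, 4] / [2, 5]
  Insert 4 (step 6): P = [3, 4, 7] / [5, 8] / [6];  Q = [1, 3, 4] / [2, 5] / [6]
  Insert 1 (step 7): P = [1, 4, 7] / [3, 8] / [5] / [6];  Q = [1, 3, 4] / [2, 5] / [6] / [7]
  Insert 2 (step 8): P = [1, 2, 7] / [3, 4] / [5, 8] / [6];  Q = [1, 3, 4] / [2, 5] / [6, 8] / [7]
Final shape: (3, 2, 2, 1).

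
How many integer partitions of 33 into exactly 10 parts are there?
p(33, 10 parts) = 984

Partitions of n into exactly k parts are in bijection with partitions of n − k into at most k parts (subtract 1 from each part). So p(33, exactly 10) = p(23, parts ≤ 10). Computing via the recurrence p(m, j) = p(m, j−1) + p(m−j, j) gives 984.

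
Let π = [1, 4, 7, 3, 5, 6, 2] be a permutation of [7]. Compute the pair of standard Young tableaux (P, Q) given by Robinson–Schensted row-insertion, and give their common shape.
P = [1, 2, 5, 6] / [3, 7] / [4];  Q = [1, 2, 3, 6] / [4, 5] / [7];  common shape = (4, 2, 1)

Row-insert the values π_1, π_2, … into P one at a time, bumping the leftmost entry strictly greater than the inserted value down to the next row. The recording tableau Q records, in position (i, j), the step at which that cell was added to P.
  Insert 1 (step 1): P = [1];  Q = [1]
  Insert 4 (step 2): P = [1, 4];  Q = [1, 2]
  Insert 7 (step 3): P = [1, 4, 7];  Q = [1, 2, 3]
  Insert 3 (step 4): P = [1, 3, 7] / [4];  Q = [1, 2, 3] / [4]
  Insert 5 (step 5): P = [1, 3, 5] / [4, 7];  Q = [1, 2, 3] / [4, 5]
  Insert 6 (step 6): P = [1, 3, 5, 6] / [4, 7];  Q = [1, 2, 3, 6] / [4, 5]
  Insert 2 (step 7): P = [1, 2, 5, 6] / [3, 7] / [4];  Q = [1, 2, 3, 6] / [4, 5] / [7]
Final shape: (4, 2, 1).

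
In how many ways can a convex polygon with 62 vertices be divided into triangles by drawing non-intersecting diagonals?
C_60 = 1583850964596120042686772779038896

These polygon triangulations are counted by the Catalan number C_n = (1/(n + 1)) · C(2n, n). For n = 60: C_60 = (1/61) · C(120, 60) = 96614908840363322603893139521372656/61 = 1583850964596120042686772779038896.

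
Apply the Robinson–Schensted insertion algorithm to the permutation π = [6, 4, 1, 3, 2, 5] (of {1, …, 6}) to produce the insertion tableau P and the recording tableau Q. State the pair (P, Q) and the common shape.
P = [1, 2, 5] / [3] / [4] / [6];  Q = [1, 4, 6] / [2] / [3] / [5];  common shape = (3, 1, 1, 1)

Row-insert the values π_1, π_2, … into P one at a time, bumping the leftmost entry strictly greater than the inserted value down to the next row. The recording tableau Q records, in position (i, j), the step at which that cell was added to P.
  Insert 6 (step 1): P = [6];  Q = [1]
  Insert 4 (step 2): P = [4] / [6];  Q = [1] / [2]
  Insert 1 (step 3): P = [1] / [4] / [6];  Q = [1] / [2] / [3]
  Insert 3 (step 4): P = [1, 3] / [4] / [6];  Q = [1, 4] / [2] / [3]
  Insert 2 (step 5): P = [1, 2] / [3] / [4] / [6];  Q = [1, 4] / [2] / [3] / [5]
  Insert 5 (step 6): P = [1, 2, 5] / [3] / [4] / [6];  Q = [1, 4, 6] / [2] / [3] / [5]
Final shape: (3, 1, 1, 1).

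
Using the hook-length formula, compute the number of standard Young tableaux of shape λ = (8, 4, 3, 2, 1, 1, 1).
# SYT of shape (8, 4, 3, 2, 1, 1, 1) = 177365760

Hook-length formula: f^λ = n! / Π hook(c), product over all cells c of the Young diagram. For λ = (8, 4, 3, 2, 1, 1, 1), n = 20 boxes. Hook lengths by row (left-to-right, top-to-bottom): [14, 10, 8, 6, 4, 3, 2, 1]; [9, 5, 3, 1]; [7, 3, 1]; [5, 1]; [3]; [2]; [1]. Product of hooks = 13716864000. So f^λ = 20! / 13716864000 = 2432902008176640000 / 13716864000 = 177365760.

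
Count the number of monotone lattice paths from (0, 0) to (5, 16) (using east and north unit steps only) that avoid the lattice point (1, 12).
Number of paths = 19439

Total paths from (0, 0) to (5, 16): C(21, 5) = 20349. Paths through (1, 12): (paths (0, 0) → (1, 12)) × (paths (1, 12) → (5, 16)) = C(13, 1) · C(8, 4) = 13 · 70 = 910. Avoidance count = 20349 − 910 = 19439.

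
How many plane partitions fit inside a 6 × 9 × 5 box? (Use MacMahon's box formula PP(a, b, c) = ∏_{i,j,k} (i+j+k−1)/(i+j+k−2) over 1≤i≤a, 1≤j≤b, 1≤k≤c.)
PP(6, 9, 5) = 72261531710368

Evaluate the triple product over i = 1..6, j = 1..9, k = 1..5. The factors are (2/1) · (3/2) · (4/3) · (5/4) · (6/5) · (3/2) · (4/3) · (5/4) · … (270 factors total). The numerators and denominators telescope so the product is an integer; carrying out the multiplication exactly gives PP(6, 9, 5) = 72261531710368.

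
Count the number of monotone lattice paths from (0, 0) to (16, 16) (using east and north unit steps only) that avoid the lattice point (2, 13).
Number of paths = 601008990

Total paths from (0, 0) to (16, 16): C(32, 16) = 601080390. Paths through (2, 13): (paths (0, 0) → (2, 13)) × (paths (2, 13) → (16, 16)) = C(15, 2) · C(17, 14) = 105 · 680 = 71400. Avoidance count = 601080390 − 71400 = 601008990.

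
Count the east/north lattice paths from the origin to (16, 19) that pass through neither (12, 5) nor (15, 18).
Number of paths = 1973607590

Inclusion–exclusion. Total paths: C(35, 16) = 4059928950. Through P₁: C(17, 12)·C(18, 4) = 18935280. Through P₂: C(33, 15)·C(2, 1) = 2074316640. Since P₁ is strictly southwest of P₂, a monotone path through both must visit P₁ then P₂; paths through both = C(17, 12)·C(16, 3)·C(2, 1) = 6930560. Avoid both = 4059928950 − 18935280 − 2074316640 + 6930560 = 1973607590.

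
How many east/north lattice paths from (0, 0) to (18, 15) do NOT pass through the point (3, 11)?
Number of paths = 1035747456

Total paths from (0, 0) to (18, 15): C(33, 18) = 1037158320. Paths through (3, 11): (paths (0, 0) → (3, 11)) × (paths (3, 11) → (18, 15)) = C(14, 3) · C(19, 15) = 364 · 3876 = 1410864. Avoidance count = 1037158320 − 1410864 = 1035747456.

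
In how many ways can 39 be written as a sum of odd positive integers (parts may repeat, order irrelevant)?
p_odd(39) = 982

Enumerate partitions using only odd parts via the recurrence o(n, m) = o(n, m−2) + o(n−m, m) over odd m, starting from the largest odd part ≤ n. This gives p_odd(39) = 982. (Euler's theorem: equals the count of distinct-part partitions.)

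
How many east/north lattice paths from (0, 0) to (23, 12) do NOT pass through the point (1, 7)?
Number of paths = 833805960

Total paths from (0, 0) to (23, 12): C(35, 23) = 834451800. Paths through (1, 7): (paths (0, 0) → (1, 7)) × (paths (1, 7) → (23, 12)) = C(8, 1) · C(27, 22) = 8 · 80730 = 645840. Avoidance count = 834451800 − 645840 = 833805960.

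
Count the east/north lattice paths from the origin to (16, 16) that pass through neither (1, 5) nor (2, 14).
Number of paths = 554716230

Inclusion–exclusion. Total paths: C(32, 16) = 601080390. Through P₁: C(6, 1)·C(26, 15) = 46356960. Through P₂: C(16, 2)·C(16, 14) = 14400. Since P₁ is strictly southwest of P₂, a monotone path through both must visit P₁ then P₂; paths through both = C(6, 1)·C(10, 1)·C(16, 14) = 7200. Avoid both = 601080390 − 46356960 − 14400 + 7200 = 554716230.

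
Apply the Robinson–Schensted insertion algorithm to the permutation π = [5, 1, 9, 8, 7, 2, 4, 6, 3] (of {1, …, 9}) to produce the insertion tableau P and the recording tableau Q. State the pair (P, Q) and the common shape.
P = [1, 2, 3, 6] / [4, 7] / [5] / [8] / [9];  Q = [1, 3, 7, 8] / [2, 4] / [5] / [6] / [9];  common shape = (4, 2, 1, 1, 1)

Row-insert the values π_1, π_2, … into P one at a time, bumping the leftmost entry strictly greater than the inserted value down to the next row. The recording tableau Q records, in position (i, j), the step at which that cell was added to P.
  Insert 5 (step 1): P = [5];  Q = [1]
  Insert 1 (step 2): P = [1] / [5];  Q = [1] / [2]
  Insert 9 (step 3): P = [1, 9] / [5];  Q = [1, 3] / [2]
  Insert 8 (step 4): P = [1, 8] / [5, 9];  Q = [1, 3] / [2, 4]
  Insert 7 (step 5): P = [1, 7] / [5, 8] / [9];  Q = [1, 3] / [2, 4] / [5]
  Insert 2 (step 6): P = [1, 2] / [5, 7] / [8] / [9];  Q = [1, 3] / [2, 4] / [5] / [6]
  Insert 4 (step 7): P = [1, 2, 4] / [5, 7] / [8] / [9];  Q = [1, 3, 7] / [2, 4] / [5] / [6]
  Insert 6 (step 8): P = [1, 2, 4, 6] / [5, 7] / [8] / [9];  Q = [1, 3, 7, 8] / [2, 4] / [5] / [6]
  Insert 3 (step 9): P = [1, 2, 3, 6] / [4, 7] / [5] / [8] / [9];  Q = [1, 3, 7, 8] / [2, 4] / [5] / [6] / [9]
Final shape: (4, 2, 1, 1, 1).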